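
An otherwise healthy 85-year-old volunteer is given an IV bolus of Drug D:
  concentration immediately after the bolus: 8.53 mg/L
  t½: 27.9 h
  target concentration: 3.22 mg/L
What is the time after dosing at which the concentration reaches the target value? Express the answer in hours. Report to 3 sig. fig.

39.2 h

k = ln2 / t½ = 0.693147 / 27.9 = 0.02484 h⁻¹
t = ln(C₀ / C) / k = ln(8.530 / 3.22) / 0.02484
  = ln(2.649) / 0.02484 = 0.9742 / 0.02484 = 39.22 h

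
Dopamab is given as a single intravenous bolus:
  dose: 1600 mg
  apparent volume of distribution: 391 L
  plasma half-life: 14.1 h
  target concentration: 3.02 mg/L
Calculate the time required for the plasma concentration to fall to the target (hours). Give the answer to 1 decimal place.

6.2 h

C₀ = Dose / Vd = 1600 / 391 = 4.092 mg/L
k = ln2 / t½ = 0.693147 / 14.1 = 0.04916 h⁻¹
t = ln(C₀ / C) / k = ln(4.092 / 3.02) / 0.04916
  = ln(1.355) / 0.04916 = 0.3038 / 0.04916 = 6.180 h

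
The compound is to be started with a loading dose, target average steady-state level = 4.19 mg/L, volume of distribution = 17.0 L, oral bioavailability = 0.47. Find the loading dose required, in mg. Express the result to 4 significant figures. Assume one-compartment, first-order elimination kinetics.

LD = Css × Vd / F = 4.19 × 17.0 / 0.47 = 151.6 mg

151.6 mg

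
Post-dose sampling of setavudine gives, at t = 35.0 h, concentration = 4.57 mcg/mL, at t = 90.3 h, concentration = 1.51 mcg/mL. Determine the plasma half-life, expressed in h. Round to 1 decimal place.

34.6 h

k = ln(C₁/C₂) / (t₂ − t₁) = ln(4.57/1.51) / (90.3 − 35.0)
  = 1.107 / 55.30 = 0.02002 h⁻¹
t½ = ln2 / k = 0.693147 / 0.02002 = 34.62 h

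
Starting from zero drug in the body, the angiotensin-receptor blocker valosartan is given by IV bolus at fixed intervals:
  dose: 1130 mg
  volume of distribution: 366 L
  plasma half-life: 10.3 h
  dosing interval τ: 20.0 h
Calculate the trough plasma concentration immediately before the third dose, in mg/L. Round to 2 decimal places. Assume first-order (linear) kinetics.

C₀ per dose = Dose / Vd = 1130 / 366 = 3.087 mg/L
k = ln2 / t½ = 0.693147 / 10.3 = 0.06730 h⁻¹
Fraction remaining after one interval: r = e^(−kτ) = e^(−0.06730 × 20.0) = 0.2603
Before dose 3, 2 doses have been given (aged 1τ, 2τ).
C_trough = C₀ × (r + r²) = 3.087 × (0.2603 + 0.06776) = 1.013 mg/L

1.01 mg/L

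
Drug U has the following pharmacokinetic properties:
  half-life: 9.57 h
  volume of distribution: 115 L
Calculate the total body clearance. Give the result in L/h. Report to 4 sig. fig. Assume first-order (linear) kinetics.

k = ln2 / t½ = 0.693147 / 9.57 = 0.07243 h⁻¹
CL = k × Vd = 0.07243 × 115 = 8.329 L/h

8.329 L/h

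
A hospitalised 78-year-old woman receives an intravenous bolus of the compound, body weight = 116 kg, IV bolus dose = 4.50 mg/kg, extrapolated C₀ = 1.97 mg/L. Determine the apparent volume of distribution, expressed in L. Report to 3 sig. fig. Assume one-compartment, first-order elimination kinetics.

Dose = 4.50 × 116 = 522.0 mg
Vd = Dose / C₀ = 522.0 / 1.97 = 265.0 L

265 L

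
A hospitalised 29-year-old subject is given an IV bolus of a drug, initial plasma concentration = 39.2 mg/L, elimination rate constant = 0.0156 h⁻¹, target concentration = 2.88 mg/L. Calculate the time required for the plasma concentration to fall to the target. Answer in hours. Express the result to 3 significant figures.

t = ln(C₀ / C) / k = ln(39.20 / 2.88) / 0.01560
  = ln(13.61) / 0.01560 = 2.611 / 0.01560 = 167.4 h

167 h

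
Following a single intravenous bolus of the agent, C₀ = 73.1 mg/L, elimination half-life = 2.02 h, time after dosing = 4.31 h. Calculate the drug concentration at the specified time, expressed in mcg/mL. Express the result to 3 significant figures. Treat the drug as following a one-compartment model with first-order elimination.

16.7 mcg/mL

k = ln2 / t½ = 0.693147 / 2.02 = 0.3431 h⁻¹
C = C₀ · e^(−k·t) = 73.10 × e^(−0.3431 × 4.31)
  = 73.10 × 0.2279 = 16.66 mg/L
(16.66 mg/L = 16.66 mcg/mL)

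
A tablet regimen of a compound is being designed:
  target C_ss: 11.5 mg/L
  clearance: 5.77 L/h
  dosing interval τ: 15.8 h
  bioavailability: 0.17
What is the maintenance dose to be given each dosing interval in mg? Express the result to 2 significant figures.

6200 mg

At steady state, F × (Dose/τ) = Css × CL.
Dose = Css × CL × τ / F = 11.5 × 5.770 × 15.8 / 0.17 = 6167 mg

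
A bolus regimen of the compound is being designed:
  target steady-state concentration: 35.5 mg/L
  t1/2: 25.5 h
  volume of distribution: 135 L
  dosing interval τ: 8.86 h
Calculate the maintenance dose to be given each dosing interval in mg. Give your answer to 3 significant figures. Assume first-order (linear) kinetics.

k = ln2 / t½ = 0.693147 / 25.5 = 0.02718 h⁻¹
CL = k × Vd = 0.02718 × 135 = 3.669 L/h
At steady state, Dose/τ = Css × CL.
Dose = Css × CL × τ = 35.5 × 3.669 × 8.86 = 1154 mg

1150 mg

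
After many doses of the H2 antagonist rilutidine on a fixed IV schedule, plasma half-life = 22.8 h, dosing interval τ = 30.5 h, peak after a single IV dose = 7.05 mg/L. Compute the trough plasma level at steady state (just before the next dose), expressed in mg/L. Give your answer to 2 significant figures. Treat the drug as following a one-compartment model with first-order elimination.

k = ln2 / t½ = 0.693147 / 22.8 = 0.03040 h⁻¹
e^(−kτ) = e^(−0.03040 × 30.5) = 0.3957
Accumulation ratio R = 1 / (1 − e^(−kτ)) = 1 / (1 − 0.3957) = 1.655
Steady-state trough = C₀ × R × e^(−kτ) = 7.05 × 1.655 × 0.3957 = 4.617 mg/L

4.6 mg/L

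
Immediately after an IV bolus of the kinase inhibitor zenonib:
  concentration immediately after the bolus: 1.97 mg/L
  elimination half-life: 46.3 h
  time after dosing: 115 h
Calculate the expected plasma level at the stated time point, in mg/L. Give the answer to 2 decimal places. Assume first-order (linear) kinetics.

0.35 mg/L

k = ln2 / t½ = 0.693147 / 46.3 = 0.01497 h⁻¹
C = C₀ · e^(−k·t) = 1.970 × e^(−0.01497 × 115)
  = 1.970 × 0.1788 = 0.3522 mg/L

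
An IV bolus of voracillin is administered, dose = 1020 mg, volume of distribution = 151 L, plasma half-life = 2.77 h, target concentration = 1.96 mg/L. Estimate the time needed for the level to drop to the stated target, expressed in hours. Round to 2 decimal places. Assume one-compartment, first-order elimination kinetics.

4.94 h

C₀ = Dose / Vd = 1020 / 151 = 6.755 mg/L
k = ln2 / t½ = 0.693147 / 2.77 = 0.2502 h⁻¹
t = ln(C₀ / C) / k = ln(6.755 / 1.96) / 0.2502
  = ln(3.446) / 0.2502 = 1.237 / 0.2502 = 4.944 h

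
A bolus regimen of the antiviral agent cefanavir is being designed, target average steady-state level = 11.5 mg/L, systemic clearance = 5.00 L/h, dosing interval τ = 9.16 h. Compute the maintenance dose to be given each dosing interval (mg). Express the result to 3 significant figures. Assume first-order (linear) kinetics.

527 mg

At steady state, Dose/τ = Css × CL.
Dose = Css × CL × τ = 11.5 × 5.000 × 9.16 = 526.7 mg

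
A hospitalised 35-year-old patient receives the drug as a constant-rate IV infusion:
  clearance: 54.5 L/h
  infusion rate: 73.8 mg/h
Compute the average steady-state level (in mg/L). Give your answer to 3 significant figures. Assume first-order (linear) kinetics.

1.35 mg/L

At steady state Css = R₀ / CL = 73.8 / 54.50 = 1.354 mg/L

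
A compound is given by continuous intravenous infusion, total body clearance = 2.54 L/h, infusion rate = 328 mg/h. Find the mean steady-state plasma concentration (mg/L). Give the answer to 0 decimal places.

129 mg/L

At steady state Css = R₀ / CL = 328 / 2.540 = 129.1 mg/L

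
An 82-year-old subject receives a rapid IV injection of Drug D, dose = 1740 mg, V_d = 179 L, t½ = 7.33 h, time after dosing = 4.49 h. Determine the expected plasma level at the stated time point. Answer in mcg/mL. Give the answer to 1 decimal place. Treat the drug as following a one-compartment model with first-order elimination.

6.4 mcg/mL

C₀ = Dose / Vd = 1740 / 179 = 9.721 mg/L
k = ln2 / t½ = 0.693147 / 7.33 = 0.09456 h⁻¹
C = C₀ · e^(−k·t) = 9.721 × e^(−0.09456 × 4.49)
  = 9.721 × 0.6540 = 6.358 mg/L
(6.358 mg/L = 6.358 mcg/mL)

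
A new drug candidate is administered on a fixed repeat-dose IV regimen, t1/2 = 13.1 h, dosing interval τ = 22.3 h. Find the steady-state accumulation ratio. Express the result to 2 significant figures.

k = ln2 / t½ = 0.693147 / 13.1 = 0.05291 h⁻¹
e^(−kτ) = e^(−0.05291 × 22.3) = 0.3073
Accumulation ratio R = 1 / (1 − e^(−kτ)) = 1 / (1 − 0.3073) = 1.444

1.4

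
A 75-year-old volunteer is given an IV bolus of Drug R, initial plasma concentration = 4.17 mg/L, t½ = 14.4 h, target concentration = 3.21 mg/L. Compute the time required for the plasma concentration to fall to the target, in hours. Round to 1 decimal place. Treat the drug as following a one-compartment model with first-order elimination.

k = ln2 / t½ = 0.693147 / 14.4 = 0.04814 h⁻¹
t = ln(C₀ / C) / k = ln(4.170 / 3.21) / 0.04814
  = ln(1.299) / 0.04814 = 0.2616 / 0.04814 = 5.434 h

5.4 h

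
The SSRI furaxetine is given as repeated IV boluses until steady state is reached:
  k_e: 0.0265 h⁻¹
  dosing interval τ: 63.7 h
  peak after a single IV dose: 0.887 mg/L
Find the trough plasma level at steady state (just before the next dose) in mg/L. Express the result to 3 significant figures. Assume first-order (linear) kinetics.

e^(−kτ) = e^(−0.02650 × 63.7) = 0.1849
Accumulation ratio R = 1 / (1 − e^(−kτ)) = 1 / (1 − 0.1849) = 1.227
Steady-state trough = C₀ × R × e^(−kτ) = 0.887 × 1.227 × 0.1849 = 0.2012 mg/L

0.201 mg/L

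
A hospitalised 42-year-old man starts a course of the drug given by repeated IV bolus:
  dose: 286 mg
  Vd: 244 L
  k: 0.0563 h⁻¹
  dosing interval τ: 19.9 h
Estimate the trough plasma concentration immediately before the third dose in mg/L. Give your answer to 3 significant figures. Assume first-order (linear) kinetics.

C₀ per dose = Dose / Vd = 286 / 244 = 1.172 mg/L
Fraction remaining after one interval: r = e^(−kτ) = e^(−0.05630 × 19.9) = 0.3262
Before dose 3, 2 doses have been given (aged 1τ, 2τ).
C_trough = C₀ × (r + r²) = 1.172 × (0.3262 + 0.1064) = 0.5070 mg/L

0.507 mg/L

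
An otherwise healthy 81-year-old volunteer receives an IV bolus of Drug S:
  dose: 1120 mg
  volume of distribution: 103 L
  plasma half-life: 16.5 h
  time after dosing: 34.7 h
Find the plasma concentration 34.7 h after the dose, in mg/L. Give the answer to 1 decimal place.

C₀ = Dose / Vd = 1120 / 103 = 10.87 mg/L
k = ln2 / t½ = 0.693147 / 16.5 = 0.04201 h⁻¹
C = C₀ · e^(−k·t) = 10.87 × e^(−0.04201 × 34.7)
  = 10.87 × 0.2328 = 2.531 mg/L

2.5 mg/L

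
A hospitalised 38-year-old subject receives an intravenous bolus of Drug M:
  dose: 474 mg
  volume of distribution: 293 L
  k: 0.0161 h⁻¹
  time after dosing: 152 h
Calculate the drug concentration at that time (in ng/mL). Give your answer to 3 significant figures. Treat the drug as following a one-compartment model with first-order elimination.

C₀ = Dose / Vd = 474.0 / 293 = 1.618 mg/L
C = C₀ · e^(−k·t) = 1.618 × e^(−0.01610 × 152)
  = 1.618 × 0.08654 = 0.1400 mg/L
Convert: 0.1400 mg/L × 1000 = 140.0 ng/mL

140 ng/mL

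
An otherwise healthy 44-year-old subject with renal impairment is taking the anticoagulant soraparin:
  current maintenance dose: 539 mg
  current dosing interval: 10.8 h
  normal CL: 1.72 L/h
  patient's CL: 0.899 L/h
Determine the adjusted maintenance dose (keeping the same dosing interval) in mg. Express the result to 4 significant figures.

281.7 mg

To keep the same average steady-state level, dosing rate must scale with clearance.
CL ratio = 0.899 / 1.72 = 0.5227
New dose (same interval) = 539 × 0.5227 = 281.7 mg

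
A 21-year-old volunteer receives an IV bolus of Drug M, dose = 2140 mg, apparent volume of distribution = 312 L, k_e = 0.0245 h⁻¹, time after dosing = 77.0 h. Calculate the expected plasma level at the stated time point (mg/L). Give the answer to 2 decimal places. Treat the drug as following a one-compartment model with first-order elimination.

1.04 mg/L

C₀ = Dose / Vd = 2140 / 312 = 6.859 mg/L
C = C₀ · e^(−k·t) = 6.859 × e^(−0.02450 × 77.0)
  = 6.859 × 0.1516 = 1.040 mg/L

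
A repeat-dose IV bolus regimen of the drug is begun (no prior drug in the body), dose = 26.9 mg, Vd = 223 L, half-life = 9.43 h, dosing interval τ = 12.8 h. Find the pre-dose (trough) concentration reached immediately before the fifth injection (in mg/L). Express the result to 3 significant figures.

C₀ per dose = Dose / Vd = 26.9 / 223 = 0.1206 mg/L
k = ln2 / t½ = 0.693147 / 9.43 = 0.07350 h⁻¹
Fraction remaining after one interval: r = e^(−kτ) = e^(−0.07350 × 12.8) = 0.3903
Before dose 5, 4 doses have been given (aged 1τ, 2τ, 3τ, 4τ).
C_trough = C₀ × (r + r² + … + r^4) = C₀ × r(1−r^4)/(1−r)
        = 0.1206 × 0.3903 × (1 − 0.02321) / (1 − 0.3903) = 0.07541 mg/L

0.0754 mg/L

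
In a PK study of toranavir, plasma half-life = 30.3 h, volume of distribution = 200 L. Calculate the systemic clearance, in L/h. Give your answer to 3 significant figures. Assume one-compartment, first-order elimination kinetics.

k = ln2 / t½ = 0.693147 / 30.3 = 0.02288 h⁻¹
CL = k × Vd = 0.02288 × 200 = 4.576 L/h

4.58 L/h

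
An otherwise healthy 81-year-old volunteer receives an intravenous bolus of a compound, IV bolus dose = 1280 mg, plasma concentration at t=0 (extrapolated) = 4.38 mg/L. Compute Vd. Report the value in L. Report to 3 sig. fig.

Vd = Dose / C₀ = 1280 / 4.38 = 292.2 L

292 L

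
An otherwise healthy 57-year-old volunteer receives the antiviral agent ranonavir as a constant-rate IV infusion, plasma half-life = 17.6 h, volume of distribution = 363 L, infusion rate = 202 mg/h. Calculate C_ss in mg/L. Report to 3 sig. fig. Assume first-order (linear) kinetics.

14.1 mg/L

k = ln2 / t½ = 0.693147 / 17.6 = 0.03938 h⁻¹
CL = k × Vd = 0.03938 × 363 = 14.29 L/h
At steady state Css = R₀ / CL = 202 / 14.29 = 14.14 mg/L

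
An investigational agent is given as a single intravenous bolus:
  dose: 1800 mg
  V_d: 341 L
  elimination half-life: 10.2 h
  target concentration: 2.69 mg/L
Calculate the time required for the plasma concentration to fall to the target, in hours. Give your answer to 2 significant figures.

C₀ = Dose / Vd = 1800 / 341 = 5.279 mg/L
k = ln2 / t½ = 0.693147 / 10.2 = 0.06796 h⁻¹
t = ln(C₀ / C) / k = ln(5.279 / 2.69) / 0.06796
  = ln(1.962) / 0.06796 = 0.6740 / 0.06796 = 9.918 h

9.9 h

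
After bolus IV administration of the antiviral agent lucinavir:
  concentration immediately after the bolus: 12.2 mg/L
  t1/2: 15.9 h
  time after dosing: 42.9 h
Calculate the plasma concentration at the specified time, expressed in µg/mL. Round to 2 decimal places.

k = ln2 / t½ = 0.693147 / 15.9 = 0.04359 h⁻¹
C = C₀ · e^(−k·t) = 12.20 × e^(−0.04359 × 42.9)
  = 12.20 × 0.1541 = 1.880 mg/L
(1.880 mg/L = 1.880 µg/mL)

1.88 µg/mL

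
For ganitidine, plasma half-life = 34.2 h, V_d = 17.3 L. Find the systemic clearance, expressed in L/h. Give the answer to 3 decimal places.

k = ln2 / t½ = 0.693147 / 34.2 = 0.02027 h⁻¹
CL = k × Vd = 0.02027 × 17.3 = 0.3507 L/h

0.351 L/h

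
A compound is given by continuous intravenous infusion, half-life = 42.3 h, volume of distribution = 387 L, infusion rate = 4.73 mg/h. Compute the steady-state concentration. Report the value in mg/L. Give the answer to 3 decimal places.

0.746 mg/L

k = ln2 / t½ = 0.693147 / 42.3 = 0.01639 h⁻¹
CL = k × Vd = 0.01639 × 387 = 6.343 L/h
At steady state Css = R₀ / CL = 4.73 / 6.343 = 0.7457 mg/L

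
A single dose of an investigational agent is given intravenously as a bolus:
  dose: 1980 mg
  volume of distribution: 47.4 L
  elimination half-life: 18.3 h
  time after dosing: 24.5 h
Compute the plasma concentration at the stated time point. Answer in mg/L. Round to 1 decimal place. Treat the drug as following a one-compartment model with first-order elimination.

16.5 mg/L

C₀ = Dose / Vd = 1980 / 47.4 = 41.77 mg/L
k = ln2 / t½ = 0.693147 / 18.3 = 0.03788 h⁻¹
C = C₀ · e^(−k·t) = 41.77 × e^(−0.03788 × 24.5)
  = 41.77 × 0.3953 = 16.51 mg/L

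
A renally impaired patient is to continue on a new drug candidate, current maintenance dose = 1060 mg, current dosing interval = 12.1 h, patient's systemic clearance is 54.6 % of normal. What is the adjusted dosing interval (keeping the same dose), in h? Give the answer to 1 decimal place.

To keep the same average steady-state level, dosing rate must scale with clearance.
CL ratio = 54.6 / 100 = 0.5460
New interval (same dose) = 12.1 / 0.5460 = 22.16 h

22.2 h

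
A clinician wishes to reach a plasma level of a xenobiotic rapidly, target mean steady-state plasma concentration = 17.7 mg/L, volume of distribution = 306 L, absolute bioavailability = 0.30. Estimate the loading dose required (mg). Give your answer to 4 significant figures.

LD = Css × Vd / F = 17.7 × 306 / 0.30 = 18050 mg

18050 mg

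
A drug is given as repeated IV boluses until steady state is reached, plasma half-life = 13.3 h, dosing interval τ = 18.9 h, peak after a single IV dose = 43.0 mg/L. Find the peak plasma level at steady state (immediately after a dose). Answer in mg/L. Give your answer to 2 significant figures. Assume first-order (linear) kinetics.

69 mg/L

k = ln2 / t½ = 0.693147 / 13.3 = 0.05212 h⁻¹
e^(−kτ) = e^(−0.05212 × 18.9) = 0.3734
Accumulation ratio R = 1 / (1 − e^(−kτ)) = 1 / (1 − 0.3734) = 1.596
Steady-state peak = C₀ × R = 43.0 × 1.596 = 68.63 mg/L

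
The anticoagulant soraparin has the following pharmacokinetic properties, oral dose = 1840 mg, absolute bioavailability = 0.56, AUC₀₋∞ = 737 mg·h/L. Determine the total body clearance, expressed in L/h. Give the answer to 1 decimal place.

1.4 L/h

CL = F·Dose / AUC = 0.56 × 1840 / 737 = 1.398 L/h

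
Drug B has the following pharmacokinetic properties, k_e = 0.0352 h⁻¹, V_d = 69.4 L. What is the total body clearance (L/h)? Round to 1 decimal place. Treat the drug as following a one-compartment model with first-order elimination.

CL = k × Vd = 0.0352 × 69.4 = 2.443 L/h

2.4 L/h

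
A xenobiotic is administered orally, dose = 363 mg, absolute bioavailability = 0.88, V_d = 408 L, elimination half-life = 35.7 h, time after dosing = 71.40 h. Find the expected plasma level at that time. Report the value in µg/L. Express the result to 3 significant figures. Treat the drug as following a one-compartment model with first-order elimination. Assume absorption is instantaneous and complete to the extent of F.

Amount reaching circulation = F × Dose = 0.88 × 363.0 = 319.4 mg
C₀ = F·Dose / Vd = 319.4 / 408 = 0.7828 mg/L
k = ln2 / t½ = 0.693147 / 35.7 = 0.01942 h⁻¹
t / t½ = 71.40 / 35.7 = 2 half-lives
C = C₀ × (1/2)^2 = 0.7828 × 0.2500 = 0.1957 mg/L
Convert: 0.1957 mg/L × 1000 = 195.7 µg/L

196 µg/L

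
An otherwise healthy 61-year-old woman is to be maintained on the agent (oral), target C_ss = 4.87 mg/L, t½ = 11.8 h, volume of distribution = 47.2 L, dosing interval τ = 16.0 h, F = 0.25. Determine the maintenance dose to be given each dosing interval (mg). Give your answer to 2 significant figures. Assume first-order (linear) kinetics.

860 mg

k = ln2 / t½ = 0.693147 / 11.8 = 0.05874 h⁻¹
CL = k × Vd = 0.05874 × 47.2 = 2.773 L/h
At steady state, F × (Dose/τ) = Css × CL.
Dose = Css × CL × τ / F = 4.87 × 2.773 × 16.0 / 0.25 = 864.3 mg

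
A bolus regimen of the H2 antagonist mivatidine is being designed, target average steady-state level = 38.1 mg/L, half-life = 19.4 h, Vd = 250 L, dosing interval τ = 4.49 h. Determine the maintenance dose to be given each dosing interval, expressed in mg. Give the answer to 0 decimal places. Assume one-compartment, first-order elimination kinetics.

k = ln2 / t½ = 0.693147 / 19.4 = 0.03573 h⁻¹
CL = k × Vd = 0.03573 × 250 = 8.933 L/h
At steady state, Dose/τ = Css × CL.
Dose = Css × CL × τ = 38.1 × 8.933 × 4.49 = 1528 mg

1528 mg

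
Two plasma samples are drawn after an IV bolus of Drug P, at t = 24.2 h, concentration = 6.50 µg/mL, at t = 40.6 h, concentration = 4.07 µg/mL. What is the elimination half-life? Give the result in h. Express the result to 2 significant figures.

24 h

k = ln(C₁/C₂) / (t₂ − t₁) = ln(6.50/4.07) / (40.6 − 24.2)
  = 0.4682 / 16.40 = 0.02855 h⁻¹
t½ = ln2 / k = 0.693147 / 0.02855 = 24.28 h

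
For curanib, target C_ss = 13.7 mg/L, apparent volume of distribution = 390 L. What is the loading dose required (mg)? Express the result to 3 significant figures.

5340 mg

LD = Css × Vd = 13.7 × 390 = 5343 mg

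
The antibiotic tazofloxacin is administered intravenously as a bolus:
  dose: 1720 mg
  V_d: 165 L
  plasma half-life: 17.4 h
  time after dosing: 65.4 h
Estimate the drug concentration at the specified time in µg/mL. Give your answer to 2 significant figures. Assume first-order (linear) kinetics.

C₀ = Dose / Vd = 1720 / 165 = 10.42 mg/L
k = ln2 / t½ = 0.693147 / 17.4 = 0.03984 h⁻¹
C = C₀ · e^(−k·t) = 10.42 × e^(−0.03984 × 65.4)
  = 10.42 × 0.07386 = 0.7696 mg/L
(0.7696 mg/L = 0.7696 µg/mL)

0.77 µg/mL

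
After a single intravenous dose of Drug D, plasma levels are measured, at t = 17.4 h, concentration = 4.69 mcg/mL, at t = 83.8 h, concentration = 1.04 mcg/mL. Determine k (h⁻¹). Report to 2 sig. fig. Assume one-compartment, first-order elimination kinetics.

k = ln(C₁/C₂) / (t₂ − t₁) = ln(4.69/1.04) / (83.8 − 17.4)
  = 1.506 / 66.40 = 0.02268 h⁻¹

0.023 h⁻¹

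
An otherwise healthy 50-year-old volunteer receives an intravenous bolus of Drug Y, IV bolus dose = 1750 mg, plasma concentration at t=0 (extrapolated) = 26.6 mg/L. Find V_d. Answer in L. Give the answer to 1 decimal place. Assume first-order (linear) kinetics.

Vd = Dose / C₀ = 1750 / 26.6 = 65.79 L

65.8 L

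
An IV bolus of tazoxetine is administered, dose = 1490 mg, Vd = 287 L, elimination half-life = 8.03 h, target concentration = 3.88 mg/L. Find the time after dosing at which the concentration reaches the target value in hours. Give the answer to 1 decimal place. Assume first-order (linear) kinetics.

3.4 h

C₀ = Dose / Vd = 1490 / 287 = 5.192 mg/L
k = ln2 / t½ = 0.693147 / 8.03 = 0.08632 h⁻¹
t = ln(C₀ / C) / k = ln(5.192 / 3.88) / 0.08632
  = ln(1.338) / 0.08632 = 0.2912 / 0.08632 = 3.373 h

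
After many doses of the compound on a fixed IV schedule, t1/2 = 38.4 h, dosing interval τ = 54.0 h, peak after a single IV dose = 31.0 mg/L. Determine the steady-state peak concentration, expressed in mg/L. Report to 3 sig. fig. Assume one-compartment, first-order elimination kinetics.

49.8 mg/L

k = ln2 / t½ = 0.693147 / 38.4 = 0.01805 h⁻¹
e^(−kτ) = e^(−0.01805 × 54.0) = 0.3773
Accumulation ratio R = 1 / (1 − e^(−kτ)) = 1 / (1 − 0.3773) = 1.606
Steady-state peak = C₀ × R = 31.0 × 1.606 = 49.79 mg/L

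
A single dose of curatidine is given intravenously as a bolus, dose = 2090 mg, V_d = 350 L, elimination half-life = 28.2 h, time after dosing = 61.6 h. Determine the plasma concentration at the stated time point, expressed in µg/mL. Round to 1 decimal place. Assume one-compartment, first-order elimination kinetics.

C₀ = Dose / Vd = 2090 / 350 = 5.971 mg/L
k = ln2 / t½ = 0.693147 / 28.2 = 0.02458 h⁻¹
C = C₀ · e^(−k·t) = 5.971 × e^(−0.02458 × 61.6)
  = 5.971 × 0.2200 = 1.314 mg/L
(1.314 mg/L = 1.314 µg/mL)

1.3 µg/mL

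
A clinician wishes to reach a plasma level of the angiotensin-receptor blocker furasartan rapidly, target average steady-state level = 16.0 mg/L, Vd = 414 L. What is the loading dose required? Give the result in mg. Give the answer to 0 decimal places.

LD = Css × Vd = 16.0 × 414 = 6624 mg

6624 mg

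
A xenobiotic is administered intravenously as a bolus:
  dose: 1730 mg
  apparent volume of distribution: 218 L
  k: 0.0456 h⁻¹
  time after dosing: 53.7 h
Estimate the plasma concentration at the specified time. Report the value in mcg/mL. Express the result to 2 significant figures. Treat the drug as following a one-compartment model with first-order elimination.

C₀ = Dose / Vd = 1730 / 218 = 7.936 mg/L
C = C₀ · e^(−k·t) = 7.936 × e^(−0.04560 × 53.7)
  = 7.936 × 0.08640 = 0.6857 mg/L
(0.6857 mg/L = 0.6857 mcg/mL)

0.69 mcg/mL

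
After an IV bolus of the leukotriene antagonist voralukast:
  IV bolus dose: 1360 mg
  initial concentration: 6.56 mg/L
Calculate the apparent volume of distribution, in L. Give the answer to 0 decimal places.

Vd = Dose / C₀ = 1360 / 6.56 = 207.3 L

207 L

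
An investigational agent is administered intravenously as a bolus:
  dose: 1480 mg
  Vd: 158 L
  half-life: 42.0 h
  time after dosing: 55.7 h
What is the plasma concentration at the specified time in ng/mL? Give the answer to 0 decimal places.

C₀ = Dose / Vd = 1480 / 158 = 9.367 mg/L
k = ln2 / t½ = 0.693147 / 42.0 = 0.01650 h⁻¹
C = C₀ · e^(−k·t) = 9.367 × e^(−0.01650 × 55.7)
  = 9.367 × 0.3989 = 3.736 mg/L
Convert: 3.736 mg/L × 1000 = 3736 ng/mL

3736 ng/mL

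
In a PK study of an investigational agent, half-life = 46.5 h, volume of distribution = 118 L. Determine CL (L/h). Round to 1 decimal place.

k = ln2 / t½ = 0.693147 / 46.5 = 0.01491 h⁻¹
CL = k × Vd = 0.01491 × 118 = 1.759 L/h

1.8 L/h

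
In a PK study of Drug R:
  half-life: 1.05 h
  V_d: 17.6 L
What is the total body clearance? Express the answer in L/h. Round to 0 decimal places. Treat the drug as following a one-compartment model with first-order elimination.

k = ln2 / t½ = 0.693147 / 1.05 = 0.6601 h⁻¹
CL = k × Vd = 0.6601 × 17.6 = 11.62 L/h

12 L/h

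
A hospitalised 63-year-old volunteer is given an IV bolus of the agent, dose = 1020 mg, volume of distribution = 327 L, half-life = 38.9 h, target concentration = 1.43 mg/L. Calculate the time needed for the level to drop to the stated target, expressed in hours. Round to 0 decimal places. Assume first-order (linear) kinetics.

C₀ = Dose / Vd = 1020 / 327 = 3.119 mg/L
k = ln2 / t½ = 0.693147 / 38.9 = 0.01782 h⁻¹
t = ln(C₀ / C) / k = ln(3.119 / 1.43) / 0.01782
  = ln(2.181) / 0.01782 = 0.7798 / 0.01782 = 43.76 h

44 h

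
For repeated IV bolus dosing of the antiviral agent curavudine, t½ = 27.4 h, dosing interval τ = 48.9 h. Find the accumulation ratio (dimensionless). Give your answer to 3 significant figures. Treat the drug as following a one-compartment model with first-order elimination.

1.41

k = ln2 / t½ = 0.693147 / 27.4 = 0.02530 h⁻¹
e^(−kτ) = e^(−0.02530 × 48.9) = 0.2902
Accumulation ratio R = 1 / (1 − e^(−kτ)) = 1 / (1 − 0.2902) = 1.409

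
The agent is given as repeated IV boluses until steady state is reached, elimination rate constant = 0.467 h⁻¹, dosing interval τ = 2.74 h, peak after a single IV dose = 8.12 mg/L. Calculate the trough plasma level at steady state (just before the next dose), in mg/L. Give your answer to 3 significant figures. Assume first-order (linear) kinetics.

e^(−kτ) = e^(−0.4670 × 2.74) = 0.2782
Accumulation ratio R = 1 / (1 − e^(−kτ)) = 1 / (1 − 0.2782) = 1.385
Steady-state trough = C₀ × R × e^(−kτ) = 8.12 × 1.385 × 0.2782 = 3.129 mg/L

3.13 mg/L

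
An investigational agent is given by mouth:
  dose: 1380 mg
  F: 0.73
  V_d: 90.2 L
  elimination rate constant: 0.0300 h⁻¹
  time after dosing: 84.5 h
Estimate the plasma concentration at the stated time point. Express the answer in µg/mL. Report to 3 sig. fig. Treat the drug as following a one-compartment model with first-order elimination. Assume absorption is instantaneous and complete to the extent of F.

Amount reaching circulation = F × Dose = 0.73 × 1380 = 1007 mg
C₀ = F·Dose / Vd = 1007 / 90.2 = 11.16 mg/L
C = C₀ · e^(−k·t) = 11.16 × e^(−0.03000 × 84.5)
  = 11.16 × 0.07926 = 0.8845 mg/L
(0.8845 mg/L = 0.8845 µg/mL)

0.885 µg/mL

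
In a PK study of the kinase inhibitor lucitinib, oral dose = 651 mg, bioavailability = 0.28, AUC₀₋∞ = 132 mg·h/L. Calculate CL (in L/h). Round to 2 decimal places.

1.38 L/h

CL = F·Dose / AUC = 0.28 × 651 / 132 = 1.381 L/h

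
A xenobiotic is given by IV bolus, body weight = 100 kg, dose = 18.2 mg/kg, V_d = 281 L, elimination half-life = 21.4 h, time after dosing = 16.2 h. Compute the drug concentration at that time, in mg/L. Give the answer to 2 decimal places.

Total dose = 18.2 × 100 = 1820 mg
C₀ = Dose / Vd = 1820 / 281 = 6.477 mg/L
k = ln2 / t½ = 0.693147 / 21.4 = 0.03239 h⁻¹
C = C₀ · e^(−k·t) = 6.477 × e^(−0.03239 × 16.2)
  = 6.477 × 0.5917 = 3.832 mg/L

3.83 mg/L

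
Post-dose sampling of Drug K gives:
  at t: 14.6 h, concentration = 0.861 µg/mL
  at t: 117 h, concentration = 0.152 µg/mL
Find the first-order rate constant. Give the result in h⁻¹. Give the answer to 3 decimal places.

0.017 h⁻¹

k = ln(C₁/C₂) / (t₂ − t₁) = ln(0.861/0.152) / (117 − 14.6)
  = 1.734 / 102.4 = 0.01693 h⁻¹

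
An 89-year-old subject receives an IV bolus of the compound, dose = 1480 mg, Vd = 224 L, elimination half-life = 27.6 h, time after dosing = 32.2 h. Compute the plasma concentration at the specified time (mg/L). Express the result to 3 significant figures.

2.94 mg/L

C₀ = Dose / Vd = 1480 / 224 = 6.607 mg/L
k = ln2 / t½ = 0.693147 / 27.6 = 0.02511 h⁻¹
C = C₀ · e^(−k·t) = 6.607 × e^(−0.02511 × 32.2)
  = 6.607 × 0.4455 = 2.943 mg/L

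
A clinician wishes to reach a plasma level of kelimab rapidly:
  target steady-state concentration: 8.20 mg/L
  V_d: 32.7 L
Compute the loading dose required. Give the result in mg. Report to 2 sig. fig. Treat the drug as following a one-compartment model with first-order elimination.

LD = Css × Vd = 8.20 × 32.7 = 268.1 mg

270 mg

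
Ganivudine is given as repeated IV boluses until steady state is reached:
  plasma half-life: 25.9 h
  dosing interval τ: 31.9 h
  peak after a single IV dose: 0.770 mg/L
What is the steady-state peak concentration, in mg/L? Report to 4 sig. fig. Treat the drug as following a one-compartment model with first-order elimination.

1.341 mg/L

k = ln2 / t½ = 0.693147 / 25.9 = 0.02676 h⁻¹
e^(−kτ) = e^(−0.02676 × 31.9) = 0.4259
Accumulation ratio R = 1 / (1 − e^(−kτ)) = 1 / (1 − 0.4259) = 1.742
Steady-state peak = C₀ × R = 0.770 × 1.742 = 1.341 mg/L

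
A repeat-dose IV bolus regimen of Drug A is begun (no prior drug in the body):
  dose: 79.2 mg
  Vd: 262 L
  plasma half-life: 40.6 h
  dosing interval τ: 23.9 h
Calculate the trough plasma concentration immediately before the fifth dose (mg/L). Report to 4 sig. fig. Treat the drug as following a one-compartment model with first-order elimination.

C₀ per dose = Dose / Vd = 79.2 / 262 = 0.3023 mg/L
k = ln2 / t½ = 0.693147 / 40.6 = 0.01707 h⁻¹
Fraction remaining after one interval: r = e^(−kτ) = e^(−0.01707 × 23.9) = 0.6650
Before dose 5, 4 doses have been given (aged 1τ, 2τ, 3τ, 4τ).
C_trough = C₀ × (r + r² + … + r^4) = C₀ × r(1−r^4)/(1−r)
        = 0.3023 × 0.6650 × (1 − 0.1956) / (1 − 0.6650) = 0.4827 mg/L

0.4827 mg/L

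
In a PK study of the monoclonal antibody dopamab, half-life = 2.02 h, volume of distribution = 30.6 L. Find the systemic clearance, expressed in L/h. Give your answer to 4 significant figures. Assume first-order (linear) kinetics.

10.50 L/h

k = ln2 / t½ = 0.693147 / 2.02 = 0.3431 h⁻¹
CL = k × Vd = 0.3431 × 30.6 = 10.50 L/h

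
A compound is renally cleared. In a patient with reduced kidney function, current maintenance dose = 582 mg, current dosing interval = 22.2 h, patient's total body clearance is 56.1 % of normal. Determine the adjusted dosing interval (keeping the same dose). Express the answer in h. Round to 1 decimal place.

39.6 h

To keep the same average steady-state level, dosing rate must scale with clearance.
CL ratio = 56.1 / 100 = 0.5610
New interval (same dose) = 22.2 / 0.5610 = 39.57 h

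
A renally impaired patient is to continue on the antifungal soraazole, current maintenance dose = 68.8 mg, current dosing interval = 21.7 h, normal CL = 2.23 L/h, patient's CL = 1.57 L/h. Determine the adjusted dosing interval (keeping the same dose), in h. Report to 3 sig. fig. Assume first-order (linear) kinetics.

To keep the same average steady-state level, dosing rate must scale with clearance.
CL ratio = 1.57 / 2.23 = 0.7040
New interval (same dose) = 21.7 / 0.7040 = 30.82 h

30.8 h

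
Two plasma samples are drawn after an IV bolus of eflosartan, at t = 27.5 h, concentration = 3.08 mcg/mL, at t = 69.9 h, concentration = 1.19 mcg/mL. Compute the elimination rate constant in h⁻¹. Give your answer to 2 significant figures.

k = ln(C₁/C₂) / (t₂ − t₁) = ln(3.08/1.19) / (69.9 − 27.5)
  = 0.9510 / 42.40 = 0.02243 h⁻¹

0.022 h⁻¹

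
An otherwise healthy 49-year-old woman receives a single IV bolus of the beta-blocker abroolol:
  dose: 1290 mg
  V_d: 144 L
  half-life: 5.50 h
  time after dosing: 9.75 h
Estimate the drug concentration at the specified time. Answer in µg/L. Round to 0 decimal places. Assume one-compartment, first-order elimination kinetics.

C₀ = Dose / Vd = 1290 / 144 = 8.958 mg/L
k = ln2 / t½ = 0.693147 / 5.50 = 0.1260 h⁻¹
C = C₀ · e^(−k·t) = 8.958 × e^(−0.1260 × 9.75)
  = 8.958 × 0.2927 = 2.622 mg/L
Convert: 2.622 mg/L × 1000 = 2622 µg/L

2622 µg/L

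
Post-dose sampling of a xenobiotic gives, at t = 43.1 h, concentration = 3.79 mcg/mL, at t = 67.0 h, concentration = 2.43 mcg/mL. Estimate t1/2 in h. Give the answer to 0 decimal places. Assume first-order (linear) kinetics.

37 h

k = ln(C₁/C₂) / (t₂ − t₁) = ln(3.79/2.43) / (67.0 − 43.1)
  = 0.4445 / 23.90 = 0.01860 h⁻¹
t½ = ln2 / k = 0.693147 / 0.01860 = 37.27 h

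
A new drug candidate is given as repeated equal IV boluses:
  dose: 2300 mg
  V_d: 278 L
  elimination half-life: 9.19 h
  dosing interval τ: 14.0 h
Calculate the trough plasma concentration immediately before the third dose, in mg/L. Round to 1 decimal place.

3.9 mg/L

C₀ per dose = Dose / Vd = 2300 / 278 = 8.273 mg/L
k = ln2 / t½ = 0.693147 / 9.19 = 0.07542 h⁻¹
Fraction remaining after one interval: r = e^(−kτ) = e^(−0.07542 × 14.0) = 0.3479
Before dose 3, 2 doses have been given (aged 1τ, 2τ).
C_trough = C₀ × (r + r²) = 8.273 × (0.3479 + 0.1210) = 3.879 mg/L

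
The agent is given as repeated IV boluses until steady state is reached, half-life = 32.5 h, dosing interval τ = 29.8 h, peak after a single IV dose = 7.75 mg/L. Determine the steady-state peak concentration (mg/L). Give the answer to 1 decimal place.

k = ln2 / t½ = 0.693147 / 32.5 = 0.02133 h⁻¹
e^(−kτ) = e^(−0.02133 × 29.8) = 0.5296
Accumulation ratio R = 1 / (1 − e^(−kτ)) = 1 / (1 − 0.5296) = 2.126
Steady-state peak = C₀ × R = 7.75 × 2.126 = 16.48 mg/L

16.5 mg/L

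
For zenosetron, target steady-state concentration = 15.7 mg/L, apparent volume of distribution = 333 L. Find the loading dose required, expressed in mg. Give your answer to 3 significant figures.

LD = Css × Vd = 15.7 × 333 = 5228 mg

5230 mg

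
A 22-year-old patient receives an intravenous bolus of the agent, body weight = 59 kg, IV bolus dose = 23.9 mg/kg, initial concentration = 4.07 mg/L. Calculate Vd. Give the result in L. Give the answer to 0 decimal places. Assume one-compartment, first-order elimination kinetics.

Dose = 23.9 × 59 = 1410 mg
Vd = Dose / C₀ = 1410 / 4.07 = 346.4 L

346 L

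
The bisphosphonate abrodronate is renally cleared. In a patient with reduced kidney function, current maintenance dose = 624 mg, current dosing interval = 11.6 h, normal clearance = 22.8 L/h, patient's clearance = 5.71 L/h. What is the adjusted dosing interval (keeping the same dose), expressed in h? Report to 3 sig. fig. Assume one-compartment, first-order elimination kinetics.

46.3 h

To keep the same average steady-state level, dosing rate must scale with clearance.
CL ratio = 5.71 / 22.8 = 0.2504
New interval (same dose) = 11.6 / 0.2504 = 46.33 h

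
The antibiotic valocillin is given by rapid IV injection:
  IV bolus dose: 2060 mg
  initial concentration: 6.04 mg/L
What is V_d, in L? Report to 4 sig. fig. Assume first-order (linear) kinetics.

341.1 L

Vd = Dose / C₀ = 2060 / 6.04 = 341.1 L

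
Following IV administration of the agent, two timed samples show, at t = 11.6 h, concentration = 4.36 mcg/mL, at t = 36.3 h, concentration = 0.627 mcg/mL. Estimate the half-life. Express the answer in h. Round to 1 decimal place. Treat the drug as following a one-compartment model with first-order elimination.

k = ln(C₁/C₂) / (t₂ − t₁) = ln(4.36/0.627) / (36.3 − 11.6)
  = 1.939 / 24.70 = 0.07850 h⁻¹
t½ = ln2 / k = 0.693147 / 0.07850 = 8.830 h

8.8 h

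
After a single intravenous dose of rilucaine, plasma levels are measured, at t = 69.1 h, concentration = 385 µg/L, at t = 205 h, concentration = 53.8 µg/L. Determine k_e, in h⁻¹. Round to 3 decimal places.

0.014 h⁻¹

k = ln(C₁/C₂) / (t₂ − t₁) = ln(385/53.8) / (205 − 69.1)
  = 1.968 / 135.9 = 0.01448 h⁻¹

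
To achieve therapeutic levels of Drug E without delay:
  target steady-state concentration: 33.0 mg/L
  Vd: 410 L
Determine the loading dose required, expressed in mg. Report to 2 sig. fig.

14000 mg

LD = Css × Vd = 33.0 × 410 = 13530 mg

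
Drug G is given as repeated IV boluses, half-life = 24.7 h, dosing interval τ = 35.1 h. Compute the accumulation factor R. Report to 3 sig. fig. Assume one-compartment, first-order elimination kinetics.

k = ln2 / t½ = 0.693147 / 24.7 = 0.02806 h⁻¹
e^(−kτ) = e^(−0.02806 × 35.1) = 0.3735
Accumulation ratio R = 1 / (1 − e^(−kτ)) = 1 / (1 − 0.3735) = 1.596

1.60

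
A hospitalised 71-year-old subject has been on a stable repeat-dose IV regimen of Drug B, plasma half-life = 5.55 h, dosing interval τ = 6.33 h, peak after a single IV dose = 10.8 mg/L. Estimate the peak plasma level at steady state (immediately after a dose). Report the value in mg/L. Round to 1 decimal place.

k = ln2 / t½ = 0.693147 / 5.55 = 0.1249 h⁻¹
e^(−kτ) = e^(−0.1249 × 6.33) = 0.4536
Accumulation ratio R = 1 / (1 − e^(−kτ)) = 1 / (1 − 0.4536) = 1.830
Steady-state peak = C₀ × R = 10.8 × 1.830 = 19.76 mg/L

19.8 mg/L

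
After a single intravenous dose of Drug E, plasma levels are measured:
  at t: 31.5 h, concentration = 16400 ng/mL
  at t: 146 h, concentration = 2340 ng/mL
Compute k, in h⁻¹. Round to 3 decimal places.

0.017 h⁻¹

k = ln(C₁/C₂) / (t₂ − t₁) = ln(16400/2340) / (146 − 31.5)
  = 1.947 / 114.5 = 0.01700 h⁻¹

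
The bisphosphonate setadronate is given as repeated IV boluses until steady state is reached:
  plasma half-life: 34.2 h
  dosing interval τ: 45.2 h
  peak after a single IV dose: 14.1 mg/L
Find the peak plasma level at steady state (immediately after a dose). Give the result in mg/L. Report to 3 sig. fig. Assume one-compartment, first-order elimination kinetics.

23.5 mg/L

k = ln2 / t½ = 0.693147 / 34.2 = 0.02027 h⁻¹
e^(−kτ) = e^(−0.02027 × 45.2) = 0.4000
Accumulation ratio R = 1 / (1 − e^(−kτ)) = 1 / (1 − 0.4000) = 1.667
Steady-state peak = C₀ × R = 14.1 × 1.667 = 23.50 mg/L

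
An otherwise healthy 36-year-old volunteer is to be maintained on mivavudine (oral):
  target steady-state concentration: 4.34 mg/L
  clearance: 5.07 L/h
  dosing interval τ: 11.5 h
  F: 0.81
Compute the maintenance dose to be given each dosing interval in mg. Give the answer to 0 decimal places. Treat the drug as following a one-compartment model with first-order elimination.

At steady state, F × (Dose/τ) = Css × CL.
Dose = Css × CL × τ / F = 4.34 × 5.070 × 11.5 / 0.81 = 312.4 mg

312 mg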